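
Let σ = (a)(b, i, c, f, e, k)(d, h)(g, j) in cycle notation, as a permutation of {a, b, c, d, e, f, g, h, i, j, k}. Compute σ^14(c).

c lies in the 6-cycle (b, i, c, f, e, k).
On a 6-cycle, σ^6 is the identity, so σ^14 = σ^2 there (14 ≡ 2 mod 6).
Stepping 2 places around the cycle: c → f → e.

e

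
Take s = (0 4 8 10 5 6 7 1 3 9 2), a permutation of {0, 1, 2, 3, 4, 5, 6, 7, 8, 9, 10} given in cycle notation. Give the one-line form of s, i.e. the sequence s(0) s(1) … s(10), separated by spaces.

Each element maps to the next entry in its cycle (wrapping to the front): 0→4, 1→3, 2→0, 3→9, 4→8, 5→6, 6→7, 7→1, 8→10, 9→2, 10→5.
Listing these in domain order gives 4 3 0 9 8 6 7 1 10 2 5.

4 3 0 9 8 6 7 1 10 2 5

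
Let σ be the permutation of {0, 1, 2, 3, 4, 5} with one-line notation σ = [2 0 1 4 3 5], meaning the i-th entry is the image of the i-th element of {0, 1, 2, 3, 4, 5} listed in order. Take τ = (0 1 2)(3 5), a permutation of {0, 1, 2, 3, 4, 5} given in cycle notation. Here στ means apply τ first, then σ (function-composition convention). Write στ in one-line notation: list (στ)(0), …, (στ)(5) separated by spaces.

0 1 2 5 3 4

(στ)(x) = σ(τ(x)). Computing each image: σ(τ(0)) = σ(1) = 0, σ(τ(1)) = σ(2) = 1, σ(τ(2)) = σ(0) = 2, σ(τ(3)) = σ(5) = 5, σ(τ(4)) = σ(4) = 3, σ(τ(5)) = σ(3) = 4.
Hence στ = [0 1 2 5 3 4].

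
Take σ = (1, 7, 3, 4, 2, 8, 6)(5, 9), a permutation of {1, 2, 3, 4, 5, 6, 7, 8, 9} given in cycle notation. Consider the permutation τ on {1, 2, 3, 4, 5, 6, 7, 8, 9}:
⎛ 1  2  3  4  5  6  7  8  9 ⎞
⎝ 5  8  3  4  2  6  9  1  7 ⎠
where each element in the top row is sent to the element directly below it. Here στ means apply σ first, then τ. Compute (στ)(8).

(στ)(8) = τ(σ(8)). σ(8) = 6, then τ(6) = 6. So (στ)(8) = 6.

6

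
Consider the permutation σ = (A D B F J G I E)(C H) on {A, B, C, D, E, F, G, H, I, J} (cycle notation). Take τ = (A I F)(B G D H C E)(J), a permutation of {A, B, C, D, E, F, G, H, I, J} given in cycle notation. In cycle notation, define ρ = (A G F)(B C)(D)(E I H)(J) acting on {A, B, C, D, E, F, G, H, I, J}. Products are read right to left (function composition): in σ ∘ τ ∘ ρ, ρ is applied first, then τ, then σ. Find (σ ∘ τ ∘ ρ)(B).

Apply the permutations in order: ρ(B) = C, then τ(C) = E, then σ(E) = A. So (σ ∘ τ ∘ ρ)(B) = A.

A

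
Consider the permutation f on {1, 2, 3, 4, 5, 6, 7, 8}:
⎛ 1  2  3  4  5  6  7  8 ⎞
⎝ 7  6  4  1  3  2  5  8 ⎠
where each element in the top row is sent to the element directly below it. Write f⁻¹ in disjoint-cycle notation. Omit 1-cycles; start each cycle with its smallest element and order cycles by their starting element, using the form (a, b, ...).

First write f in disjoint cycles: (1, 7, 5, 3, 4)(2, 6).
Reversing each cycle (and rotating so the smallest element leads) gives f⁻¹ = (1, 4, 3, 5, 7)(2, 6).

(1, 4, 3, 5, 7)(2, 6)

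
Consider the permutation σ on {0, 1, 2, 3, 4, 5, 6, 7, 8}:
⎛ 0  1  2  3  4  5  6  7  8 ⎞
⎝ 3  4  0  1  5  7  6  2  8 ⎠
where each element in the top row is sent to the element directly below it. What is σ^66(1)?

Tracing 1 → 4 → … returns to 1 after 7 steps, so 1 lies in a 7-cycle (0 3 1 4 5 7 2).
Since the cycle has length 7, σ^66 acts on it the same as σ^3 (66 mod 7 = 3).
Advancing 3 steps from 1: 1 → 4 → 5 → 7.

7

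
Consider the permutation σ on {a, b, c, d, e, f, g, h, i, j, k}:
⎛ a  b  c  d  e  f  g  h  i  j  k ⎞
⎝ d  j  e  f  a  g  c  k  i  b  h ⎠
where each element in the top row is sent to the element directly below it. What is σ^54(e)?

Tracing e → a → … returns to e after 6 steps, so e lies in a 6-cycle (a, d, f, g, c, e).
On a 6-cycle, σ^6 is the identity, so σ^54 = σ^0 there (54 ≡ 0 mod 6).
So σ^54(e) = e.

e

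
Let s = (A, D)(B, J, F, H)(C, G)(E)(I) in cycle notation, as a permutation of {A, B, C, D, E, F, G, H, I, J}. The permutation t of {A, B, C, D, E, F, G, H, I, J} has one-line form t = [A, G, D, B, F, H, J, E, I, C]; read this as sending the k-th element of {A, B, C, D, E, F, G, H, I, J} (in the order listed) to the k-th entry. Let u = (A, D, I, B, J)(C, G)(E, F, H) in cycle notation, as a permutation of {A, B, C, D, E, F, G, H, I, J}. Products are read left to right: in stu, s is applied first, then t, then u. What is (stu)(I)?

B

Chase I: s(I) = I; t(I) = I; u(I) = B. Hence (stu)(I) = B.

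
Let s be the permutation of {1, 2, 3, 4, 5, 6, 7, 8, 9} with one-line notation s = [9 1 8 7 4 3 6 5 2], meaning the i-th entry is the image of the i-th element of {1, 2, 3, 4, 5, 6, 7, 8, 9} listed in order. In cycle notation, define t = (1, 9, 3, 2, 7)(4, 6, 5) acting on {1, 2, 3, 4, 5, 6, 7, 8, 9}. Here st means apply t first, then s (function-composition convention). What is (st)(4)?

3

(st)(4) = s(t(4)). t(4) = 6, then s(6) = 3. So (st)(4) = 3.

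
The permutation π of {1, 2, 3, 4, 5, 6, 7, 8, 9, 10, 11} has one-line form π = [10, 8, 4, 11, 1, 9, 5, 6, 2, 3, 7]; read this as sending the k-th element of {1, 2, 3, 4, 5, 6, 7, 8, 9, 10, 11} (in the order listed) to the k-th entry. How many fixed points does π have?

0

No element satisfies π(x) = x, so there are 0 fixed points.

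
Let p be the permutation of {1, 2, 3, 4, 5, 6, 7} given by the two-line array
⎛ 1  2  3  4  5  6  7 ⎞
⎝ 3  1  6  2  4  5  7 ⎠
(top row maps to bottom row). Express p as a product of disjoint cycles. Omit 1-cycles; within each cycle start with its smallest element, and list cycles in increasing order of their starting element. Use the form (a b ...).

(1 3 6 5 4 2)

Start at 1 and follow images: 1 → 3 → 6 → 5 → 4 → 2 → 1, giving the cycle (1 3 6 5 4 2).
Continuing from each remaining unvisited element yields (1 3 6 5 4 2).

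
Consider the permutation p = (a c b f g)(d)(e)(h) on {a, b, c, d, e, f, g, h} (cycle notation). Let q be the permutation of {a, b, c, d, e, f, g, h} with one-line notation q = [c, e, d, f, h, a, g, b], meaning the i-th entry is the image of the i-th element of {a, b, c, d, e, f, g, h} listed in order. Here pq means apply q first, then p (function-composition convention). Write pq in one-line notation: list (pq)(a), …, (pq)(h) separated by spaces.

(pq)(x) = p(q(x)). Computing each image: p(q(a)) = p(c) = b, p(q(b)) = p(e) = e, p(q(c)) = p(d) = d, p(q(d)) = p(f) = g, p(q(e)) = p(h) = h, p(q(f)) = p(a) = c, p(q(g)) = p(g) = a, p(q(h)) = p(b) = f.
Hence pq = [b e d g h c a f].

b e d g h c a f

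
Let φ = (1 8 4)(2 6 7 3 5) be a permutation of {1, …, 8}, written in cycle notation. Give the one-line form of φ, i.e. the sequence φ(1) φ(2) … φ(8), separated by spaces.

8 6 5 1 2 7 3 4

Each element maps to the next entry in its cycle (wrapping to the front): 1↦8, 2↦6, 3↦5, 4↦1, 5↦2, 6↦7, 7↦3, 8↦4.
Listing these in domain order gives 8 6 5 1 2 7 3 4.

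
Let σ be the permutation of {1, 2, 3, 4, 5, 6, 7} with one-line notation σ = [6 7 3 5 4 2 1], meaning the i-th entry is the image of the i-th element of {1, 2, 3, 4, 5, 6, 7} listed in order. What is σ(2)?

7

2 is element number 2 of the domain, and entry number 2 of the one-line form is 7, so σ(2) = 7.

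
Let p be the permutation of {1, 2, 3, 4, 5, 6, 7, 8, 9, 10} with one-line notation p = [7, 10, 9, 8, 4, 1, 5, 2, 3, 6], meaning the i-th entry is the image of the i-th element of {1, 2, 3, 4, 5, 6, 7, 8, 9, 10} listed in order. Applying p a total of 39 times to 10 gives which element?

Tracing 10 → 6 → … returns to 10 after 8 steps, so 10 lies in an 8-cycle (1, 7, 5, 4, 8, 2, 10, 6).
Since the cycle has length 8, p^39 acts on it the same as p^7 (39 mod 8 = 7).
Advancing 7 steps from 10: 10 → 6 → 1 → 7 → 5 → 4 → 8 → 2.

2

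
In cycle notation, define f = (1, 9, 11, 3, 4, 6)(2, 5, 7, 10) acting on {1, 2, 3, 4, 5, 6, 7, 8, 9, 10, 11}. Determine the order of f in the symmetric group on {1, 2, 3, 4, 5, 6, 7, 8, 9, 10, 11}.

The disjoint cycles have lengths 6, 4, 1.
The order of f is the least common multiple of its cycle lengths: lcm(6, 4) = 12.

12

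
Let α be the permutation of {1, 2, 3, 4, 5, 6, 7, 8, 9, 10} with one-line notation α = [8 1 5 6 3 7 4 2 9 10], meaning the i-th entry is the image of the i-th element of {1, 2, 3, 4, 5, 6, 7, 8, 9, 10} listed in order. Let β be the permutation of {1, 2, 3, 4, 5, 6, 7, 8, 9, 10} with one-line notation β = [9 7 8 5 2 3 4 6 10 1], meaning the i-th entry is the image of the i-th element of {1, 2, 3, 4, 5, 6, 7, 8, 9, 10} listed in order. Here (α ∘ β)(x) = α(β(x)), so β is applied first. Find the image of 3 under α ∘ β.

2

First apply β: β(3) = 8, then α(8) = 2. Thus (α ∘ β)(3) = 2.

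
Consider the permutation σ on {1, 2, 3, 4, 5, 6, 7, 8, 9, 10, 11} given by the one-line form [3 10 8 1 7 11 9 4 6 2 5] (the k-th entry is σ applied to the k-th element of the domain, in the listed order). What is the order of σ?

20

The disjoint-cycle form of σ has cycle lengths 5, 4, 2.
Since disjoint cycles commute, ord(σ) = lcm(5, 4, 2) = 20.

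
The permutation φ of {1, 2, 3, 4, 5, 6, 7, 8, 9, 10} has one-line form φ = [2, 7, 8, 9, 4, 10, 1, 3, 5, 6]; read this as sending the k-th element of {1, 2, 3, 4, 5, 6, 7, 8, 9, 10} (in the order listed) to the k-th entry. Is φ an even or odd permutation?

In disjoint-cycle form the cycle lengths are 3, 3, 2, 2.
A cycle is odd iff its length is even; φ has 2 even-length cycles, so sgn(φ) = (−1)^2 and φ is even.

even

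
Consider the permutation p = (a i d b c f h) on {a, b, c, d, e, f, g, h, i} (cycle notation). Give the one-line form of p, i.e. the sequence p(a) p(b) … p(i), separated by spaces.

i c f b e h g a d

Image by image: a↦i, b↦c, c↦f, d↦b, e↦e, f↦h, g↦g, h↦a, i↦d.
So the one-line form is i c f b e h g a d.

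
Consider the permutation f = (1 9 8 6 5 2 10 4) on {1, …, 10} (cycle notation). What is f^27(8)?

2

8 lies in the 8-cycle (1 9 8 6 5 2 10 4).
Powers repeat with period 8 on this cycle, and 27 mod 8 = 3, so f^27(8) = f^3(8).
Advancing 3 steps from 8: 8 → 6 → 5 → 2.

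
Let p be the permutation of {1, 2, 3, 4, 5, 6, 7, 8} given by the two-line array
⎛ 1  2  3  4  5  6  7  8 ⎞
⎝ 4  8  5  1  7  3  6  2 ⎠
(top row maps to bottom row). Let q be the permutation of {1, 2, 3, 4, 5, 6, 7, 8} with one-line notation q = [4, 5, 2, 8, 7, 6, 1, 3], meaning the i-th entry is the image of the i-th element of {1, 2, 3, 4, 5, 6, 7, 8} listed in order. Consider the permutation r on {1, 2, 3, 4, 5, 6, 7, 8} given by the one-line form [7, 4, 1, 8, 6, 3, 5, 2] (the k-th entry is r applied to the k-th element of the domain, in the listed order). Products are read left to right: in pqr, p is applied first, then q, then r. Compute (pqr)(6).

4

Chase 6: p(6) = 3; q(3) = 2; r(2) = 4. Hence (pqr)(6) = 4.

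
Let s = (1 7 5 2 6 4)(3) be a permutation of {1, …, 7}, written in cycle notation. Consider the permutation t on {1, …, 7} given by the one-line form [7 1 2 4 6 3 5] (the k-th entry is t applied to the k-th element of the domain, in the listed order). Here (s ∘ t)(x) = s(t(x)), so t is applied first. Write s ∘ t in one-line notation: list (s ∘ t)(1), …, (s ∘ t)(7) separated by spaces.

5 7 6 1 4 3 2

(s ∘ t)(x) = s(t(x)). Computing each image: s(t(1)) = s(7) = 5, s(t(2)) = s(1) = 7, s(t(3)) = s(2) = 6, s(t(4)) = s(4) = 1, s(t(5)) = s(6) = 4, s(t(6)) = s(3) = 3, s(t(7)) = s(5) = 2.
Hence s ∘ t = [5 7 6 1 4 3 2].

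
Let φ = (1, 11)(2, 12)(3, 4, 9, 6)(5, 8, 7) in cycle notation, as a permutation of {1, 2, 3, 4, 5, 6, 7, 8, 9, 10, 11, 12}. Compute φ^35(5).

5 lies in the 3-cycle (5, 8, 7).
On a 3-cycle, φ^3 is the identity, so φ^35 = φ^2 there (35 ≡ 2 mod 3).
Advancing 2 steps from 5: 5 → 8 → 7.

7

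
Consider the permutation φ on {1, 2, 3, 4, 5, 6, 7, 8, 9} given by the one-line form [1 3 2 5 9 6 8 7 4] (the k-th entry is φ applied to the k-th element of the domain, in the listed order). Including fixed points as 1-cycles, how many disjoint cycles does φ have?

5

The cycle decomposition is (1)(2, 3)(4, 5, 9)(6)(7, 8), which has 5 cycles (counting 1-cycles).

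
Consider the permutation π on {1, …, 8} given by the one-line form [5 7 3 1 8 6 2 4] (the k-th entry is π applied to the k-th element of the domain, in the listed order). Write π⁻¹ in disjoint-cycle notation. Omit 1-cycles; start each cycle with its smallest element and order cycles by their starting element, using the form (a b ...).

(1 4 8 5)(2 7)

First write π in disjoint cycles: (1 5 8 4)(2 7).
The inverse reverses every cycle; in canonical form, π⁻¹ = (1 4 8 5)(2 7).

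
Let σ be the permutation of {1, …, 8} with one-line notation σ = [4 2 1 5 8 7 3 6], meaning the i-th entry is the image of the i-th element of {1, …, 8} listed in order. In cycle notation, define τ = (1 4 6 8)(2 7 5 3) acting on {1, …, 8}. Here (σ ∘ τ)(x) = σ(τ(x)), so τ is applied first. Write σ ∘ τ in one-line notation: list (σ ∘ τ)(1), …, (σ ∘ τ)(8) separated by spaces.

Chase each element through τ then σ: 1 → 4 → 5; 2 → 7 → 3; 3 → 2 → 2; 4 → 6 → 7; 5 → 3 → 1; 6 → 8 → 6; 7 → 5 → 8; 8 → 1 → 4.
Collecting the images, σ ∘ τ = [5 3 2 7 1 6 8 4].

5 3 2 7 1 6 8 4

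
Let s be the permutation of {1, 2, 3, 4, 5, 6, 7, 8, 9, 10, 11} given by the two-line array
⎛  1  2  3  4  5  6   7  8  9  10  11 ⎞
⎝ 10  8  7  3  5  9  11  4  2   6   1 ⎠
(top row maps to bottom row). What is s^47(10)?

Tracing 10 → 6 → … returns to 10 after 10 steps, so 10 lies in a 10-cycle (1 10 6 9 2 8 4 3 7 11).
Powers repeat with period 10 on this cycle, and 47 mod 10 = 7, so s^47(10) = s^7(10).
Advancing 7 steps from 10: 10 → 6 → 9 → 2 → 8 → 4 → 3 → 7.

7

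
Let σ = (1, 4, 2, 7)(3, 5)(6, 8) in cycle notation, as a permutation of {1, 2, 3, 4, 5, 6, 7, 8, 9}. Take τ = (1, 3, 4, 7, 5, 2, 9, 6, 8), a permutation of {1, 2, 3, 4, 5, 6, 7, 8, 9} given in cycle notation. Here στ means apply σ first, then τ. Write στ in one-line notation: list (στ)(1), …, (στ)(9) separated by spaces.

Chase each element through σ then τ: 1 → 4 → 7; 2 → 7 → 5; 3 → 5 → 2; 4 → 2 → 9; 5 → 3 → 4; 6 → 8 → 1; 7 → 1 → 3; 8 → 6 → 8; 9 → 9 → 6.
Collecting the images, στ = [7 5 2 9 4 1 3 8 6].

7 5 2 9 4 1 3 8 6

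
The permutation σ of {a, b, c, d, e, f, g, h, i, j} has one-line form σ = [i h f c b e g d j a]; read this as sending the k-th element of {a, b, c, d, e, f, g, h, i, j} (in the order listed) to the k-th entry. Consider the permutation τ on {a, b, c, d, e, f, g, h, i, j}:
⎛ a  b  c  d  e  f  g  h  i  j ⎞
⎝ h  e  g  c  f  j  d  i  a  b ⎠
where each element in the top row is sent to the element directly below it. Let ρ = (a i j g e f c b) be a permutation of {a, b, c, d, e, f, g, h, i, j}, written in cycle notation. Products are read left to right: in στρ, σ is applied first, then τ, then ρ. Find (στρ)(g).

d

Chase g: σ(g) = g; τ(g) = d; ρ(d) = d. Hence (στρ)(g) = d.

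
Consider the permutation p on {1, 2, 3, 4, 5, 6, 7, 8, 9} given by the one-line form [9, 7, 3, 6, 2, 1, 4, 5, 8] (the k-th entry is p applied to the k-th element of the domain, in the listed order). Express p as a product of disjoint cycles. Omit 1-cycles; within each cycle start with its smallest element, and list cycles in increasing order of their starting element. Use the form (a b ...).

Iterating p from 1 gives 1 → 9 → 8 → 5 → 2 → 7 → 4 → 6 → 1; that is the 8-cycle (1 9 8 5 2 7 4 6).
Repeating from the next unused element and collecting all non-trivial cycles gives (1 9 8 5 2 7 4 6).

(1 9 8 5 2 7 4 6)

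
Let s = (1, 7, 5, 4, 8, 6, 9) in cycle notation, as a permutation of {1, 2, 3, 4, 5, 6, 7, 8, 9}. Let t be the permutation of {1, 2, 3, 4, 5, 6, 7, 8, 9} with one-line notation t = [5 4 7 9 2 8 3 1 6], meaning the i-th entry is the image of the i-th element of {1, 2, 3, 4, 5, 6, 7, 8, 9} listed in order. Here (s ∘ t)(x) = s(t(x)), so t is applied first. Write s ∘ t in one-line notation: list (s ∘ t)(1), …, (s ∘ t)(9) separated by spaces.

(s ∘ t)(x) = s(t(x)). Computing each image: s(t(1)) = s(5) = 4, s(t(2)) = s(4) = 8, s(t(3)) = s(7) = 5, s(t(4)) = s(9) = 1, s(t(5)) = s(2) = 2, s(t(6)) = s(8) = 6, s(t(7)) = s(3) = 3, s(t(8)) = s(1) = 7, s(t(9)) = s(6) = 9.
Hence s ∘ t = [4 8 5 1 2 6 3 7 9].

4 8 5 1 2 6 3 7 9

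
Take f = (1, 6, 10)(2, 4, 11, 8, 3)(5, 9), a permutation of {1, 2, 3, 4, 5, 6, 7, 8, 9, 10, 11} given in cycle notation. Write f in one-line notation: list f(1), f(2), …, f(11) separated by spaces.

6 4 2 11 9 10 7 3 5 1 8

Each element maps to the next entry in its cycle (wrapping to the front): 1→6, 2→4, 3→2, 4→11, 5→9, 6→10, 7→7, 8→3, 9→5, 10→1, 11→8.
Listing these in domain order gives 6 4 2 11 9 10 7 3 5 1 8.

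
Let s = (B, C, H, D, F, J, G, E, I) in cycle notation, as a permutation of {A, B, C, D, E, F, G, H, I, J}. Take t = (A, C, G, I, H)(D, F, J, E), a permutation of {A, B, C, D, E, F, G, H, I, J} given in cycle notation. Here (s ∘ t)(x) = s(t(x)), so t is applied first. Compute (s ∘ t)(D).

J

t(D) = F, then s(F) = J; composing gives (s ∘ t)(D) = J.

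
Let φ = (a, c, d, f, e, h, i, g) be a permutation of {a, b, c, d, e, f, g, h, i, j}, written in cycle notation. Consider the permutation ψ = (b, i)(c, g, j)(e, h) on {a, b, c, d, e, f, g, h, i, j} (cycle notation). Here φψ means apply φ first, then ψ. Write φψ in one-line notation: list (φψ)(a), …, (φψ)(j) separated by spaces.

(φψ)(x) = ψ(φ(x)). Computing each image: ψ(φ(a)) = ψ(c) = g, ψ(φ(b)) = ψ(b) = i, ψ(φ(c)) = ψ(d) = d, ψ(φ(d)) = ψ(f) = f, ψ(φ(e)) = ψ(h) = e, ψ(φ(f)) = ψ(e) = h, ψ(φ(g)) = ψ(a) = a, ψ(φ(h)) = ψ(i) = b, ψ(φ(i)) = ψ(g) = j, ψ(φ(j)) = ψ(j) = c.
Hence φψ = [g i d f e h a b j c].

g i d f e h a b j c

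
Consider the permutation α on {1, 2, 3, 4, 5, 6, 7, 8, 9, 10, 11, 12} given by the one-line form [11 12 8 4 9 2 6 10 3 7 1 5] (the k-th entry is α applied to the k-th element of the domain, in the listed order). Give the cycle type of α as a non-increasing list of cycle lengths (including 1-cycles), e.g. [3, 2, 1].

The disjoint cycles are (1, 11)(2, 12, 5, 9, 3, 8, 10, 7, 6)(4), with lengths 9, 2, 1 in non-increasing order.

[9, 2, 1]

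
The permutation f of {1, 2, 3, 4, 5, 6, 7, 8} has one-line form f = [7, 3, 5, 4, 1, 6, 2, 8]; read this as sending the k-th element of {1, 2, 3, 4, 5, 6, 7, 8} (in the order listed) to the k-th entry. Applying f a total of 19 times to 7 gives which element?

1

Tracing 7 → 2 → … returns to 7 after 5 steps, so 7 lies in a 5-cycle (1, 7, 2, 3, 5).
On a 5-cycle, f^5 is the identity, so f^19 = f^4 there (19 ≡ 4 mod 5).
Stepping 4 places around the cycle: 7 → 2 → 3 → 5 → 1.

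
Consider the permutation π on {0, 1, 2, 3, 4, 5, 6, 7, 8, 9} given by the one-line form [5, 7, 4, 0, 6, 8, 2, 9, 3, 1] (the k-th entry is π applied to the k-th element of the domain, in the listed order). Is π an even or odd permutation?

In disjoint-cycle form the cycle lengths are 4, 3, 3.
A cycle of length ℓ contributes ℓ−1 transpositions, so π is a product of 3 + 2 + 2 = 7 transpositions — odd.

odd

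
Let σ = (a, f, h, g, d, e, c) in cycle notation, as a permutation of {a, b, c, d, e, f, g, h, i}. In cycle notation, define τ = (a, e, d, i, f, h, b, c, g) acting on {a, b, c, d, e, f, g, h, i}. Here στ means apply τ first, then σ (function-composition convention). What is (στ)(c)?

d

τ(c) = g, then σ(g) = d; composing gives (στ)(c) = d.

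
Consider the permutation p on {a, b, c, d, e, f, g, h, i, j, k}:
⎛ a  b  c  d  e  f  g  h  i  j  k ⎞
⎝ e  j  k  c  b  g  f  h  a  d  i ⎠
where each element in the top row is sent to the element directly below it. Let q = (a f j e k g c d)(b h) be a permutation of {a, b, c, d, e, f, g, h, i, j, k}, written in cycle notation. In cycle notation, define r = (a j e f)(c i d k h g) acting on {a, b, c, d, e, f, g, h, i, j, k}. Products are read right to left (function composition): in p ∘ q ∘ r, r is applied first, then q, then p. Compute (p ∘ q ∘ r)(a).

Chase a: r(a) = j; q(j) = e; p(e) = b. Hence (p ∘ q ∘ r)(a) = b.

b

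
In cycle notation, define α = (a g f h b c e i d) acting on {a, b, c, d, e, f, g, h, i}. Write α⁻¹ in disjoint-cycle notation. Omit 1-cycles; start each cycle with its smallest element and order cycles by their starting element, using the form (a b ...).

(a d i e c b h f g)

The inverse reverses each cycle.
After reversing and putting each cycle's least element first, α⁻¹ = (a d i e c b h f g).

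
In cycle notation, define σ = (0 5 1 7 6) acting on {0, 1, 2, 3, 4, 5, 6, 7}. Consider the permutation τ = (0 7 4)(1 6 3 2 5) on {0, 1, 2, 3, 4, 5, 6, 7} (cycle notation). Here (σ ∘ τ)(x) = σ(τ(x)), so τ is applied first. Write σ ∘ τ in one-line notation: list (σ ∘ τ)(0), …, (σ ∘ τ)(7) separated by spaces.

6 0 1 2 5 7 3 4

(σ ∘ τ)(x) = σ(τ(x)). Computing each image: σ(τ(0)) = σ(7) = 6, σ(τ(1)) = σ(6) = 0, σ(τ(2)) = σ(5) = 1, σ(τ(3)) = σ(2) = 2, σ(τ(4)) = σ(0) = 5, σ(τ(5)) = σ(1) = 7, σ(τ(6)) = σ(3) = 3, σ(τ(7)) = σ(4) = 4.
Hence σ ∘ τ = [6 0 1 2 5 7 3 4].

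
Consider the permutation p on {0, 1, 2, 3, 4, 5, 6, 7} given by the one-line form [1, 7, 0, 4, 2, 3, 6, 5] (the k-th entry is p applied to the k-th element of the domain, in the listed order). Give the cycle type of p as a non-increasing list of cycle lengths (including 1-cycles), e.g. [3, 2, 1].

[7, 1]

The disjoint cycles are (0 1 7 5 3 4 2)(6), with lengths 7, 1 in non-increasing order.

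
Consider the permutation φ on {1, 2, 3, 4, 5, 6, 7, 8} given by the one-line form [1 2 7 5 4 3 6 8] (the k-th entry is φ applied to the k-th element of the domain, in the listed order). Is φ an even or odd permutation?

odd

In disjoint-cycle form the cycle lengths are 3, 2, 1, 1, 1.
A cycle of length ℓ contributes ℓ−1 transpositions, so φ is a product of 2 + 1 = 3 transpositions — odd.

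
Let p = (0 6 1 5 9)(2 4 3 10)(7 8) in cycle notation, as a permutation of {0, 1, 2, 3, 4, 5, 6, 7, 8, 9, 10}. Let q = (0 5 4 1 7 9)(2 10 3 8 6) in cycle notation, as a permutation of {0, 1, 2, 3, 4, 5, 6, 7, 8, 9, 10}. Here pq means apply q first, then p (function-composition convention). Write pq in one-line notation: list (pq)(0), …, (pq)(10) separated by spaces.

9 8 2 7 5 3 4 0 1 6 10

(pq)(x) = p(q(x)). Computing each image: p(q(0)) = p(5) = 9, p(q(1)) = p(7) = 8, p(q(2)) = p(10) = 2, p(q(3)) = p(8) = 7, p(q(4)) = p(1) = 5, p(q(5)) = p(4) = 3, p(q(6)) = p(2) = 4, p(q(7)) = p(9) = 0, p(q(8)) = p(6) = 1, p(q(9)) = p(0) = 6, p(q(10)) = p(3) = 10.
Hence pq = [9 8 2 7 5 3 4 0 1 6 10].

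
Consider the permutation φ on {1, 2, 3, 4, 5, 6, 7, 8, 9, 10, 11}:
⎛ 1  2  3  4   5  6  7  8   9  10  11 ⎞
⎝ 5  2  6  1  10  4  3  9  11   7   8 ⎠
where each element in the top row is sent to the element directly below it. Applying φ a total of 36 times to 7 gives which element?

Tracing 7 → 3 → … returns to 7 after 7 steps, so 7 lies in a 7-cycle (1, 5, 10, 7, 3, 6, 4).
Since the cycle has length 7, φ^36 acts on it the same as φ^1 (36 mod 7 = 1).
Advancing 1 step from 7: 7 → 3.

3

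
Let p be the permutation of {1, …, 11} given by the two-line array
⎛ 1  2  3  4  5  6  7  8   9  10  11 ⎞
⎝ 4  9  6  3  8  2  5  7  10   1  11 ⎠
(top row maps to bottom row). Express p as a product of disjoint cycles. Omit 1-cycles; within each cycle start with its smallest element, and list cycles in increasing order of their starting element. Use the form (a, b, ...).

(1, 4, 3, 6, 2, 9, 10)(5, 8, 7)

From 1: 1 → 4 → 3 → 6 → 2 → 9 → 10 → 1, closing the cycle (1, 4, 3, 6, 2, 9, 10).
Continuing from each remaining unvisited element yields (1, 4, 3, 6, 2, 9, 10)(5, 8, 7).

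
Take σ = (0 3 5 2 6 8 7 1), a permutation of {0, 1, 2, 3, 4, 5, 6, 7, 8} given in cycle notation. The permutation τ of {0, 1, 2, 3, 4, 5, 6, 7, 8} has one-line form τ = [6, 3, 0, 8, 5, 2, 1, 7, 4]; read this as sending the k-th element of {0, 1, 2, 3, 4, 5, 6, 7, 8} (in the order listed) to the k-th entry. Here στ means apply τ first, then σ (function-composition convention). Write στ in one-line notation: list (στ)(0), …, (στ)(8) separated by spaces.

8 5 3 7 2 6 0 1 4

(στ)(x) = σ(τ(x)). Computing each image: σ(τ(0)) = σ(6) = 8, σ(τ(1)) = σ(3) = 5, σ(τ(2)) = σ(0) = 3, σ(τ(3)) = σ(8) = 7, σ(τ(4)) = σ(5) = 2, σ(τ(5)) = σ(2) = 6, σ(τ(6)) = σ(1) = 0, σ(τ(7)) = σ(7) = 1, σ(τ(8)) = σ(4) = 4.
Hence στ = [8 5 3 7 2 6 0 1 4].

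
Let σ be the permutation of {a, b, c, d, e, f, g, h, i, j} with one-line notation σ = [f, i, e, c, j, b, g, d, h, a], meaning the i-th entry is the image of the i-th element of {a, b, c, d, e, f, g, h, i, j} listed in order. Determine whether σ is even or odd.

even

In disjoint-cycle form the cycle lengths are 9, 1.
A cycle of length ℓ contributes ℓ−1 transpositions, so σ is a product of 8 transpositions — even.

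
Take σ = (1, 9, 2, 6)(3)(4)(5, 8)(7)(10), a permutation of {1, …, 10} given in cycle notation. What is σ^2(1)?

2

1 lies in the 4-cycle (1, 9, 2, 6).
Stepping 2 places around the cycle: 1 → 9 → 2.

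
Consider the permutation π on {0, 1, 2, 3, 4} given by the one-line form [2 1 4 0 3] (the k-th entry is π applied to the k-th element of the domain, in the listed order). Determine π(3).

3 is element number 4 of the domain, and entry number 4 of the one-line form is 0, so π(3) = 0.

0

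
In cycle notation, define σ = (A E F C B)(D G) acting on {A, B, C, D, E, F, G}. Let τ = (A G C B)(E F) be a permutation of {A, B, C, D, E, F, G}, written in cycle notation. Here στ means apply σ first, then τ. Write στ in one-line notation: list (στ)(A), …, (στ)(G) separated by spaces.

Chase each element through σ then τ: A → E → F; B → A → G; C → B → A; D → G → C; E → F → E; F → C → B; G → D → D.
Collecting the images, στ = [F G A C E B D].

F G A C E B D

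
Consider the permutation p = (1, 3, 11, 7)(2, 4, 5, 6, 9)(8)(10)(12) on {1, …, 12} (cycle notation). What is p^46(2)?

2 lies in the 5-cycle (2, 4, 5, 6, 9).
Since the cycle has length 5, p^46 acts on it the same as p^1 (46 mod 5 = 1).
Stepping 1 place around the cycle: 2 → 4.

4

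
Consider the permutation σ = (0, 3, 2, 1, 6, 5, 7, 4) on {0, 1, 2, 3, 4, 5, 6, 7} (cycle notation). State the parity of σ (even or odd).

The cycle lengths are 8.
A cycle of length ℓ contributes ℓ−1 transpositions, so σ is a product of 7 transpositions — odd.

odd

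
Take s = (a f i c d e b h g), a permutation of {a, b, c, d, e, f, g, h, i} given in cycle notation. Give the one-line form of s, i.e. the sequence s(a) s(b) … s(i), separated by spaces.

Reading each image from the cycles: a→f, b→h, c→d, d→e, e→b, f→i, g→a, h→g, i→c.
So the one-line form is f h d e b i a g c.

f h d e b i a g c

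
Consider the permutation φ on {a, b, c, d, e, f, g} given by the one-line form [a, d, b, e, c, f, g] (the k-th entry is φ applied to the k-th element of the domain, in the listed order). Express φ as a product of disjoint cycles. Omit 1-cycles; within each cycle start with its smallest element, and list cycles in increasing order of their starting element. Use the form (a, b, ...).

Iterating φ from b gives b → d → e → c → b; that is the 4-cycle (b, d, e, c).
Repeating from the next unused element and collecting all non-trivial cycles gives (b, d, e, c).

(b, d, e, c)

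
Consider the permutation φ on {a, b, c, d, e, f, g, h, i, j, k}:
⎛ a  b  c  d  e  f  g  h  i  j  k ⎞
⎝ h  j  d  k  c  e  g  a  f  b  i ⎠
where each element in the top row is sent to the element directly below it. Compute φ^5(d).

Tracing d → k → … returns to d after 6 steps, so d lies in a 6-cycle (c d k i f e).
Stepping 5 places around the cycle: d → k → i → f → e → c.

c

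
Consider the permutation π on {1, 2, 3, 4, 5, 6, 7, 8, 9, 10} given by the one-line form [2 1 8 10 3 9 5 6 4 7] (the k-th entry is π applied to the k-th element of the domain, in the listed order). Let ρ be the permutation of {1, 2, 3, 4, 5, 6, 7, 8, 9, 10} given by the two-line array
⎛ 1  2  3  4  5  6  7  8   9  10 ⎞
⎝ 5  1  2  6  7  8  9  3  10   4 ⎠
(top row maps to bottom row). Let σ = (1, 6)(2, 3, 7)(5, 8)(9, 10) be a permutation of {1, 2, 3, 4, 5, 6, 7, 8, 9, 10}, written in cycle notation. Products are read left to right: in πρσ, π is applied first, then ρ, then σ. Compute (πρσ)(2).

(πρσ)(2) = σ(ρ(π(2))). π(2) = 1, then ρ(1) = 5, then σ(5) = 8, so the result is 8.

8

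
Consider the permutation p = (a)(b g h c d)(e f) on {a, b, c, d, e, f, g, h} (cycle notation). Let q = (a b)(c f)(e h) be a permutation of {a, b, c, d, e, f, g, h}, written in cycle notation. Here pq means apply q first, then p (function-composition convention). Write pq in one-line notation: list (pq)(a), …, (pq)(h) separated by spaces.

For each element, apply q then p: a → b → g; b → a → a; c → f → e; d → d → b; e → h → c; f → c → d; g → g → h; h → e → f.
Collecting the images, pq = [g a e b c d h f].

g a e b c d h f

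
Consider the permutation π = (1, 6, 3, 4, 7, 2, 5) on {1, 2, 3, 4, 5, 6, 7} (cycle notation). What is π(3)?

Within (1, 6, 3, 4, 7, 2, 5), 3 ↦ 4.

4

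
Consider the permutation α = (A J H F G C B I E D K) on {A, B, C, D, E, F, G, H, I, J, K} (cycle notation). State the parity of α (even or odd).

The cycle lengths are 11.
A cycle is odd iff its length is even; α has 0 even-length cycles, so sgn(α) = (−1)^0 and α is even.

even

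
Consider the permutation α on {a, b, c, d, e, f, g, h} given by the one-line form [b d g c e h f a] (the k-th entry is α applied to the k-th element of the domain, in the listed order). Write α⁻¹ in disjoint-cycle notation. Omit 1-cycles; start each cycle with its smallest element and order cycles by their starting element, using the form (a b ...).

First write α in disjoint cycles: (a b d c g f h).
The inverse reverses every cycle; in canonical form, α⁻¹ = (a h f g c d b).

(a h f g c d b)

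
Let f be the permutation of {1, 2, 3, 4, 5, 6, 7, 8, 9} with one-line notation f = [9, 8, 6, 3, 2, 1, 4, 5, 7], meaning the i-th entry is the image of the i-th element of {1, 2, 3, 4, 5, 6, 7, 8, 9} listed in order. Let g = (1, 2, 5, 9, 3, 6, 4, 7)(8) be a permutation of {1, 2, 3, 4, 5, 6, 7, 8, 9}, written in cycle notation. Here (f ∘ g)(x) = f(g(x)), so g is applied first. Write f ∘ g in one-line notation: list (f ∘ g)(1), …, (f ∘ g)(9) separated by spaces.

8 2 1 4 7 3 9 5 6

(f ∘ g)(x) = f(g(x)). Computing each image: f(g(1)) = f(2) = 8, f(g(2)) = f(5) = 2, f(g(3)) = f(6) = 1, f(g(4)) = f(7) = 4, f(g(5)) = f(9) = 7, f(g(6)) = f(4) = 3, f(g(7)) = f(1) = 9, f(g(8)) = f(8) = 5, f(g(9)) = f(3) = 6.
Hence f ∘ g = [8 2 1 4 7 3 9 5 6].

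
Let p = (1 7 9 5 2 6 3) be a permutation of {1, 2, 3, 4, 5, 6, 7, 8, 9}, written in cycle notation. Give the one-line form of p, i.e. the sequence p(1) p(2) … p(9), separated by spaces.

Image by image: 1↦7, 2↦6, 3↦1, 4↦4, 5↦2, 6↦3, 7↦9, 8↦8, 9↦5.
So the one-line form is 7 6 1 4 2 3 9 8 5.

7 6 1 4 2 3 9 8 5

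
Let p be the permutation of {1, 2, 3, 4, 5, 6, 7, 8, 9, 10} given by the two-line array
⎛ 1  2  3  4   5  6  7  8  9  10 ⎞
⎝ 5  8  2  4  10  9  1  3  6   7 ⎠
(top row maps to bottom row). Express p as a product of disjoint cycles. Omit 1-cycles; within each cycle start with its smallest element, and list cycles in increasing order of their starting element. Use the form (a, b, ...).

Start at 1 and follow images: 1 → 5 → 10 → 7 → 1, giving the cycle (1, 5, 10, 7).
Continuing from each remaining unvisited element yields (1, 5, 10, 7)(2, 8, 3)(6, 9).

(1, 5, 10, 7)(2, 8, 3)(6, 9)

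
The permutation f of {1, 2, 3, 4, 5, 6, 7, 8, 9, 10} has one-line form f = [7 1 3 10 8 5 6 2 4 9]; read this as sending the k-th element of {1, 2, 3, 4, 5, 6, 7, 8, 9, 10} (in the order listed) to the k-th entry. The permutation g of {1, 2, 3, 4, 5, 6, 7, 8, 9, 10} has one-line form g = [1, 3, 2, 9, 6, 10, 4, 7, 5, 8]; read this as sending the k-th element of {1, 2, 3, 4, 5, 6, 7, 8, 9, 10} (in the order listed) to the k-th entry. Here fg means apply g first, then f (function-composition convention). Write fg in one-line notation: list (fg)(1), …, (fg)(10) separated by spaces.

7 3 1 4 5 9 10 6 8 2

(fg)(x) = f(g(x)). Computing each image: f(g(1)) = f(1) = 7, f(g(2)) = f(3) = 3, f(g(3)) = f(2) = 1, f(g(4)) = f(9) = 4, f(g(5)) = f(6) = 5, f(g(6)) = f(10) = 9, f(g(7)) = f(4) = 10, f(g(8)) = f(7) = 6, f(g(9)) = f(5) = 8, f(g(10)) = f(8) = 2.
Hence fg = [7 3 1 4 5 9 10 6 8 2].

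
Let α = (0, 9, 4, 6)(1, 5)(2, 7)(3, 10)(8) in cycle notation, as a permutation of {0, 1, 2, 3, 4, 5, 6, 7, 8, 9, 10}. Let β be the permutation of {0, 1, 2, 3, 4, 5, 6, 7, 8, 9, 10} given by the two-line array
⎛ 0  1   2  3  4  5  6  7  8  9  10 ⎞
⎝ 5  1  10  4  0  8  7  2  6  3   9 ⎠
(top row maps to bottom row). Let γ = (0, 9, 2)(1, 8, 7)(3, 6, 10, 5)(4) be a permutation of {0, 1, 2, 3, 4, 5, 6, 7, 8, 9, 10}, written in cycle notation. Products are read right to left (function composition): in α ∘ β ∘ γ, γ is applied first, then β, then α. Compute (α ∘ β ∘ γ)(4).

9

Apply the permutations in order: γ(4) = 4, then β(4) = 0, then α(0) = 9. So (α ∘ β ∘ γ)(4) = 9.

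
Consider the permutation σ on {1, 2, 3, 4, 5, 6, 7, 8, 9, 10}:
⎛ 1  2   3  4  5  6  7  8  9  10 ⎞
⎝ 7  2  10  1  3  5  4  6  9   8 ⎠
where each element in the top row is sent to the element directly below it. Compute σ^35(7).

1

Tracing 7 → 4 → … returns to 7 after 3 steps, so 7 lies in a 3-cycle (1 7 4).
On a 3-cycle, σ^3 is the identity, so σ^35 = σ^2 there (35 ≡ 2 mod 3).
Advancing 2 steps from 7: 7 → 4 → 1.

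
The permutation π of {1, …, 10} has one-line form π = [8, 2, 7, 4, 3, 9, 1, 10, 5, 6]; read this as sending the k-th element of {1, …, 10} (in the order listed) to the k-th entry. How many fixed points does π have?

The fixed points (elements with π(x) = x) are {2, 4}, so there are 2.

2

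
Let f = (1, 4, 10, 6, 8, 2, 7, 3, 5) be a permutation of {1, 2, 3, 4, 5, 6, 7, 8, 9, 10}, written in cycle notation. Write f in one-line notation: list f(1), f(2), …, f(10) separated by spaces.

4 7 5 10 1 8 3 2 9 6

Reading each image from the cycles: 1↦4, 2↦7, 3↦5, 4↦10, 5↦1, 6↦8, 7↦3, 8↦2, 9↦9, 10↦6.
Listing these in domain order gives 4 7 5 10 1 8 3 2 9 6.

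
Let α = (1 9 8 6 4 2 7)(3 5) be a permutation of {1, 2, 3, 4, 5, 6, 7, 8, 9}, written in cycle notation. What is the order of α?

The cycle type of α is (7, 2).
Since disjoint cycles commute, ord(α) = lcm(7, 2) = 14.

14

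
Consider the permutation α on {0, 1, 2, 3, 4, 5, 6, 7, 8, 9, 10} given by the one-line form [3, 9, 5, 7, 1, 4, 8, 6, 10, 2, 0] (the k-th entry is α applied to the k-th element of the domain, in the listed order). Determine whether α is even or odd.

odd

In disjoint-cycle form the cycle lengths are 6, 5.
A cycle is odd iff its length is even; α has 1 even-length cycle, so sgn(α) = (−1)^1 and α is odd.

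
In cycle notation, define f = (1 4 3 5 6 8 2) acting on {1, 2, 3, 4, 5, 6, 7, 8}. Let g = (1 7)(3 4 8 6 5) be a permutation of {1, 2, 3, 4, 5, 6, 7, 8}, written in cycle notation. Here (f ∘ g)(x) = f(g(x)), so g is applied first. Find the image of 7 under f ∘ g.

4

g(7) = 1, then f(1) = 4; composing gives (f ∘ g)(7) = 4.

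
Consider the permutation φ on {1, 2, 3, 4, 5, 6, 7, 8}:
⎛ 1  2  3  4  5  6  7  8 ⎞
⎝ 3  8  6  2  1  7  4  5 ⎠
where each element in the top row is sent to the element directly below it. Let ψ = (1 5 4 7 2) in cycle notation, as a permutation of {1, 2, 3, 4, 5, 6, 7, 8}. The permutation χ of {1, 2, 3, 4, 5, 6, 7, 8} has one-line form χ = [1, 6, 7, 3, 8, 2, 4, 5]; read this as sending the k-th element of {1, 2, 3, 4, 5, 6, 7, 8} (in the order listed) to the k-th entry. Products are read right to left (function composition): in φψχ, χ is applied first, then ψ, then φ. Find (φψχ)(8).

Chase 8: χ(8) = 5; ψ(5) = 4; φ(4) = 2. Hence (φψχ)(8) = 2.

2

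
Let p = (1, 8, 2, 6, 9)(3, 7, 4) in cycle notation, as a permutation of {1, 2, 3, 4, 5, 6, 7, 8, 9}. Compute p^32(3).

4

3 lies in the 3-cycle (3, 7, 4).
Powers repeat with period 3 on this cycle, and 32 mod 3 = 2, so p^32(3) = p^2(3).
Stepping 2 places around the cycle: 3 → 7 → 4.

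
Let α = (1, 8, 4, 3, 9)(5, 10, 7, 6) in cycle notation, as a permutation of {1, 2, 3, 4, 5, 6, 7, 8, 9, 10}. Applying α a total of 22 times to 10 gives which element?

10 lies in the 4-cycle (5, 10, 7, 6).
Powers repeat with period 4 on this cycle, and 22 mod 4 = 2, so α^22(10) = α^2(10).
Stepping 2 places around the cycle: 10 → 7 → 6.

6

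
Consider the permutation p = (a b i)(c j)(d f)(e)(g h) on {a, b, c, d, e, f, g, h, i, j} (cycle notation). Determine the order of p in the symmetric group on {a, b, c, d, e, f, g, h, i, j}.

6

The cycle type of p is (3, 2, 2, 2, 1).
The order is lcm(3, 2, 2, 2) = 6.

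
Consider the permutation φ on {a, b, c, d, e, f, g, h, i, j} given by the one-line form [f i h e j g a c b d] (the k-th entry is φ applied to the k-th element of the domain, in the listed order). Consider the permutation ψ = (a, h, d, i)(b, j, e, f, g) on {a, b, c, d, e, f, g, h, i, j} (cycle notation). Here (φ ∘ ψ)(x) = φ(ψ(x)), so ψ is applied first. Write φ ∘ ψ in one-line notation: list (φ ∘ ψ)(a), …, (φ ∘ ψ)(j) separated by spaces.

(φ ∘ ψ)(x) = φ(ψ(x)). Computing each image: φ(ψ(a)) = φ(h) = c, φ(ψ(b)) = φ(j) = d, φ(ψ(c)) = φ(c) = h, φ(ψ(d)) = φ(i) = b, φ(ψ(e)) = φ(f) = g, φ(ψ(f)) = φ(g) = a, φ(ψ(g)) = φ(b) = i, φ(ψ(h)) = φ(d) = e, φ(ψ(i)) = φ(a) = f, φ(ψ(j)) = φ(e) = j.
Hence φ ∘ ψ = [c d h b g a i e f j].

c d h b g a i e f j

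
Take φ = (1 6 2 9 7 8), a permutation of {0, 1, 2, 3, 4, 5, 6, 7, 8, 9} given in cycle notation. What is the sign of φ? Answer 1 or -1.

The cycle lengths are 6, 1, 1, 1, 1.
A cycle is odd iff its length is even; φ has 1 even-length cycle, so sgn(φ) = (−1)^1 and φ is odd.

-1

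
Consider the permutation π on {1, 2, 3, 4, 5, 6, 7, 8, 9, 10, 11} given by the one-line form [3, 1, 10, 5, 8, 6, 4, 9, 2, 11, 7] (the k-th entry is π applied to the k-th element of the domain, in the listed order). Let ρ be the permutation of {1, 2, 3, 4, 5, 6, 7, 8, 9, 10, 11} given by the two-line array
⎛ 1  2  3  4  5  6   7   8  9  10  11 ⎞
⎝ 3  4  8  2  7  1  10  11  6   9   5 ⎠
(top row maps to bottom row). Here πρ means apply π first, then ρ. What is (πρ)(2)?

(πρ)(2) = ρ(π(2)). π(2) = 1, then ρ(1) = 3. So (πρ)(2) = 3.

3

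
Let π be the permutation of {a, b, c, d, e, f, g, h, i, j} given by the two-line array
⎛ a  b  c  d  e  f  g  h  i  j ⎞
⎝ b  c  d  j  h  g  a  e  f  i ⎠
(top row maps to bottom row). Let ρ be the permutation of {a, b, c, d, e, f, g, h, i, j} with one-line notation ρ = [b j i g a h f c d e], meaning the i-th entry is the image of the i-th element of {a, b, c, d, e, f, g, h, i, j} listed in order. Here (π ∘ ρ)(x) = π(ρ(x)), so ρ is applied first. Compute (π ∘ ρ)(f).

ρ(f) = h, then π(h) = e; composing gives (π ∘ ρ)(f) = e.

e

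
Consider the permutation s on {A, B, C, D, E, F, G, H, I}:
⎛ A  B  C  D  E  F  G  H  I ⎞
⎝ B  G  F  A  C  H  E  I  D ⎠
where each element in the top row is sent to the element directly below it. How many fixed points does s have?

No element satisfies s(x) = x, so there are 0 fixed points.

0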